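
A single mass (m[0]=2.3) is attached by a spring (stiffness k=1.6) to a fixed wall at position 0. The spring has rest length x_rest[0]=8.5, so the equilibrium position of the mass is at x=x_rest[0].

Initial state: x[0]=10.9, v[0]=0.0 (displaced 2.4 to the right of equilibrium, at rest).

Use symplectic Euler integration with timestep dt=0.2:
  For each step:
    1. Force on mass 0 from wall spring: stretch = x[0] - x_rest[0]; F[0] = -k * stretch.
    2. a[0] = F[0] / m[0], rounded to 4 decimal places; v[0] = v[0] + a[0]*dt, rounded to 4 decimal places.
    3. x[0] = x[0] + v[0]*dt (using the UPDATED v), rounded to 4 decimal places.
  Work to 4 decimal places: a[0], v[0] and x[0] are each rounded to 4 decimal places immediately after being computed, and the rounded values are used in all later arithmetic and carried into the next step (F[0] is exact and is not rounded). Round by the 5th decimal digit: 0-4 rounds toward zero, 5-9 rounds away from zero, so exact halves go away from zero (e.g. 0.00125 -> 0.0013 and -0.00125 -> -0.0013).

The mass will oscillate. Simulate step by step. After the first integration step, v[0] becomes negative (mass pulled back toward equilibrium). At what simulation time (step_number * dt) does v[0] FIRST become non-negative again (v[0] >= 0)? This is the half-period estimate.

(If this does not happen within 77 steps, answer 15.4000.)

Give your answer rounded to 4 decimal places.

Step 0: x=[10.9000] v=[0.0000]
Step 1: x=[10.8332] v=[-0.3339]
Step 2: x=[10.7015] v=[-0.6585]
Step 3: x=[10.5085] v=[-0.9648]
Step 4: x=[10.2597] v=[-1.2442]
Step 5: x=[9.9619] v=[-1.4890]
Step 6: x=[9.6234] v=[-1.6924]
Step 7: x=[9.2537] v=[-1.8487]
Step 8: x=[8.8630] v=[-1.9536]
Step 9: x=[8.4622] v=[-2.0041]
Step 10: x=[8.0624] v=[-1.9988]
Step 11: x=[7.6748] v=[-1.9379]
Step 12: x=[7.3102] v=[-1.8231]
Step 13: x=[6.9787] v=[-1.6576]
Step 14: x=[6.6895] v=[-1.4459]
Step 15: x=[6.4507] v=[-1.1940]
Step 16: x=[6.2689] v=[-0.9089]
Step 17: x=[6.1492] v=[-0.5985]
Step 18: x=[6.0949] v=[-0.2714]
Step 19: x=[6.1075] v=[0.0632]
First v>=0 after going negative at step 19, time=3.8000

Answer: 3.8000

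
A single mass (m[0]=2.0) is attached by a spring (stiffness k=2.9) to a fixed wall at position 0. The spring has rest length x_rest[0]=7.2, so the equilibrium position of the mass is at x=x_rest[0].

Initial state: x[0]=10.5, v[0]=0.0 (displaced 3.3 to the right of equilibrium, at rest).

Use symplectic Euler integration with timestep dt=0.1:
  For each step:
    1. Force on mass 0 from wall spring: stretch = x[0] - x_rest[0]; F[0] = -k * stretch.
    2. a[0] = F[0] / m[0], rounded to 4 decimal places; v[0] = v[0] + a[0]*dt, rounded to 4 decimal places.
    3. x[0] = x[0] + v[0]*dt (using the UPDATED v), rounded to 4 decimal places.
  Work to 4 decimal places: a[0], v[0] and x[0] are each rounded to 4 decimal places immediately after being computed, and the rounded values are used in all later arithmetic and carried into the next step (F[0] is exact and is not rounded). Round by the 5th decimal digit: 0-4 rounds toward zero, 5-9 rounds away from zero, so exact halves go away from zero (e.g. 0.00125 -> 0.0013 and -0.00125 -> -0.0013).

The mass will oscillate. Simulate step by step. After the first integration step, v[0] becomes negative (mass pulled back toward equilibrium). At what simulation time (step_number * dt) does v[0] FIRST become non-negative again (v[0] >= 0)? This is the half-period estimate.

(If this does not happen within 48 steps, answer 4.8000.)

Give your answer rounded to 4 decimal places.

Answer: 2.7000

Derivation:
Step 0: x=[10.5000] v=[0.0000]
Step 1: x=[10.4522] v=[-0.4785]
Step 2: x=[10.3572] v=[-0.9501]
Step 3: x=[10.2164] v=[-1.4079]
Step 4: x=[10.0319] v=[-1.8453]
Step 5: x=[9.8063] v=[-2.2559]
Step 6: x=[9.5429] v=[-2.6338]
Step 7: x=[9.2456] v=[-2.9735]
Step 8: x=[8.9186] v=[-3.2701]
Step 9: x=[8.5667] v=[-3.5193]
Step 10: x=[8.1950] v=[-3.7175]
Step 11: x=[7.8088] v=[-3.8618]
Step 12: x=[7.4138] v=[-3.9501]
Step 13: x=[7.0157] v=[-3.9811]
Step 14: x=[6.6203] v=[-3.9544]
Step 15: x=[6.2333] v=[-3.8703]
Step 16: x=[5.8603] v=[-3.7301]
Step 17: x=[5.5067] v=[-3.5358]
Step 18: x=[5.1777] v=[-3.2903]
Step 19: x=[4.8780] v=[-2.9971]
Step 20: x=[4.6120] v=[-2.6604]
Step 21: x=[4.3835] v=[-2.2851]
Step 22: x=[4.1958] v=[-1.8767]
Step 23: x=[4.0517] v=[-1.4411]
Step 24: x=[3.9532] v=[-0.9846]
Step 25: x=[3.9018] v=[-0.5138]
Step 26: x=[3.8982] v=[-0.0356]
Step 27: x=[3.9425] v=[0.4432]
First v>=0 after going negative at step 27, time=2.7000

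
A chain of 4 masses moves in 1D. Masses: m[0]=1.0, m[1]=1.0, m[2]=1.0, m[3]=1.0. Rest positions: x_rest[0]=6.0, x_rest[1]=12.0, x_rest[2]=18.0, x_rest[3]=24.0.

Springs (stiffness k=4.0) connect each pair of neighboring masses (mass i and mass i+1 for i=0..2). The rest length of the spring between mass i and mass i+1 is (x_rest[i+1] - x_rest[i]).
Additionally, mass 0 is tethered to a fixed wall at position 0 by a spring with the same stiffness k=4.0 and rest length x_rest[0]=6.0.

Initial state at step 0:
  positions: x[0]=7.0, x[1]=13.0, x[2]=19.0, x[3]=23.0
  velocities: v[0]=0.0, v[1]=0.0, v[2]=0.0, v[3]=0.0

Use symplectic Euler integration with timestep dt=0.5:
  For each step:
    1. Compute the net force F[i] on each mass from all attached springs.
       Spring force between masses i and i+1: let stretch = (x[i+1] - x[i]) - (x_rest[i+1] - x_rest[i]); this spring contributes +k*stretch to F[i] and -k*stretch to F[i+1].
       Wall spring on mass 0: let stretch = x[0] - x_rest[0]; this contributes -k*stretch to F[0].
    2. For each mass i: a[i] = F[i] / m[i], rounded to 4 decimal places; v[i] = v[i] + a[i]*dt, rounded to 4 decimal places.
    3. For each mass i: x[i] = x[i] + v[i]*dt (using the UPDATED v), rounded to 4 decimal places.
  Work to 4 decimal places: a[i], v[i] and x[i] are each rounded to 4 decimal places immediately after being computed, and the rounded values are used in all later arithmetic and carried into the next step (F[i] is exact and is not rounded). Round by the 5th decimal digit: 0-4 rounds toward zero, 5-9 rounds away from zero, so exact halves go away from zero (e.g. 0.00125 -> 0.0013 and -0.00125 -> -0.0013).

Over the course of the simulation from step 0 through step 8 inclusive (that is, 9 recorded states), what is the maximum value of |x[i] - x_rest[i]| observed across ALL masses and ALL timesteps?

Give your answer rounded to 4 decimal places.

Step 0: x=[7.0000 13.0000 19.0000 23.0000] v=[0.0000 0.0000 0.0000 0.0000]
Step 1: x=[6.0000 13.0000 17.0000 25.0000] v=[-2.0000 0.0000 -4.0000 4.0000]
Step 2: x=[6.0000 10.0000 19.0000 25.0000] v=[0.0000 -6.0000 4.0000 0.0000]
Step 3: x=[4.0000 12.0000 18.0000 25.0000] v=[-4.0000 4.0000 -2.0000 0.0000]
Step 4: x=[6.0000 12.0000 18.0000 24.0000] v=[4.0000 0.0000 0.0000 -2.0000]
Step 5: x=[8.0000 12.0000 18.0000 23.0000] v=[4.0000 0.0000 0.0000 -2.0000]
Step 6: x=[6.0000 14.0000 17.0000 23.0000] v=[-4.0000 4.0000 -2.0000 0.0000]
Step 7: x=[6.0000 11.0000 19.0000 23.0000] v=[0.0000 -6.0000 4.0000 0.0000]
Step 8: x=[5.0000 11.0000 17.0000 25.0000] v=[-2.0000 0.0000 -4.0000 4.0000]
Max displacement = 2.0000

Answer: 2.0000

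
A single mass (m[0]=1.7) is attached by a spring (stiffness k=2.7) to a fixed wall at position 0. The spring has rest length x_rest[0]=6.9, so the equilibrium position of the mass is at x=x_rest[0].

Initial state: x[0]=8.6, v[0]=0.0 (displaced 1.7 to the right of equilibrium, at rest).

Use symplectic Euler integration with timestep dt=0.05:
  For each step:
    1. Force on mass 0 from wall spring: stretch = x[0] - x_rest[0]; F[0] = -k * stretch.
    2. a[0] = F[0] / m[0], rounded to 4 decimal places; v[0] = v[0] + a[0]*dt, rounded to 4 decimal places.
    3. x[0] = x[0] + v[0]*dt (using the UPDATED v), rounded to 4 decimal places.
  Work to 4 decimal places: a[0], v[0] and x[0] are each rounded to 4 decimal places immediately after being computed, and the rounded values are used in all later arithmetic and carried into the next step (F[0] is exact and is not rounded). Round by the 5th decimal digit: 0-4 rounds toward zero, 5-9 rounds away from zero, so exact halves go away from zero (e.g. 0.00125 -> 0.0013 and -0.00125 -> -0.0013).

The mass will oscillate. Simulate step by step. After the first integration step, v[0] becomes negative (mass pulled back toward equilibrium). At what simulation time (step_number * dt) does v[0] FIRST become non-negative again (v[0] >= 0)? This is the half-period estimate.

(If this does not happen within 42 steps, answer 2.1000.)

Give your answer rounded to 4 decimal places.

Answer: 2.1000

Derivation:
Step 0: x=[8.6000] v=[0.0000]
Step 1: x=[8.5933] v=[-0.1350]
Step 2: x=[8.5798] v=[-0.2695]
Step 3: x=[8.5597] v=[-0.4029]
Step 4: x=[8.5330] v=[-0.5347]
Step 5: x=[8.4998] v=[-0.6644]
Step 6: x=[8.4602] v=[-0.7914]
Step 7: x=[8.4144] v=[-0.9153]
Step 8: x=[8.3626] v=[-1.0356]
Step 9: x=[8.3050] v=[-1.1518]
Step 10: x=[8.2418] v=[-1.2634]
Step 11: x=[8.1733] v=[-1.3700]
Step 12: x=[8.0997] v=[-1.4711]
Step 13: x=[8.0214] v=[-1.5664]
Step 14: x=[7.9386] v=[-1.6555]
Step 15: x=[7.8517] v=[-1.7380]
Step 16: x=[7.7610] v=[-1.8136]
Step 17: x=[7.6669] v=[-1.8820]
Step 18: x=[7.5698] v=[-1.9429]
Step 19: x=[7.4700] v=[-1.9961]
Step 20: x=[7.3679] v=[-2.0414]
Step 21: x=[7.2640] v=[-2.0786]
Step 22: x=[7.1586] v=[-2.1075]
Step 23: x=[7.0522] v=[-2.1280]
Step 24: x=[6.9452] v=[-2.1401]
Step 25: x=[6.8380] v=[-2.1437]
Step 26: x=[6.7311] v=[-2.1388]
Step 27: x=[6.6248] v=[-2.1254]
Step 28: x=[6.5196] v=[-2.1035]
Step 29: x=[6.4159] v=[-2.0733]
Step 30: x=[6.3142] v=[-2.0349]
Step 31: x=[6.2148] v=[-1.9884]
Step 32: x=[6.1181] v=[-1.9340]
Step 33: x=[6.0245] v=[-1.8719]
Step 34: x=[5.9344] v=[-1.8024]
Step 35: x=[5.8481] v=[-1.7257]
Step 36: x=[5.7660] v=[-1.6422]
Step 37: x=[5.6884] v=[-1.5521]
Step 38: x=[5.6156] v=[-1.4559]
Step 39: x=[5.5479] v=[-1.3539]
Step 40: x=[5.4856] v=[-1.2465]
Step 41: x=[5.4289] v=[-1.1342]
Step 42: x=[5.3780] v=[-1.0174]
v[0] did not become non-negative within 42 steps; using fallback time=2.1000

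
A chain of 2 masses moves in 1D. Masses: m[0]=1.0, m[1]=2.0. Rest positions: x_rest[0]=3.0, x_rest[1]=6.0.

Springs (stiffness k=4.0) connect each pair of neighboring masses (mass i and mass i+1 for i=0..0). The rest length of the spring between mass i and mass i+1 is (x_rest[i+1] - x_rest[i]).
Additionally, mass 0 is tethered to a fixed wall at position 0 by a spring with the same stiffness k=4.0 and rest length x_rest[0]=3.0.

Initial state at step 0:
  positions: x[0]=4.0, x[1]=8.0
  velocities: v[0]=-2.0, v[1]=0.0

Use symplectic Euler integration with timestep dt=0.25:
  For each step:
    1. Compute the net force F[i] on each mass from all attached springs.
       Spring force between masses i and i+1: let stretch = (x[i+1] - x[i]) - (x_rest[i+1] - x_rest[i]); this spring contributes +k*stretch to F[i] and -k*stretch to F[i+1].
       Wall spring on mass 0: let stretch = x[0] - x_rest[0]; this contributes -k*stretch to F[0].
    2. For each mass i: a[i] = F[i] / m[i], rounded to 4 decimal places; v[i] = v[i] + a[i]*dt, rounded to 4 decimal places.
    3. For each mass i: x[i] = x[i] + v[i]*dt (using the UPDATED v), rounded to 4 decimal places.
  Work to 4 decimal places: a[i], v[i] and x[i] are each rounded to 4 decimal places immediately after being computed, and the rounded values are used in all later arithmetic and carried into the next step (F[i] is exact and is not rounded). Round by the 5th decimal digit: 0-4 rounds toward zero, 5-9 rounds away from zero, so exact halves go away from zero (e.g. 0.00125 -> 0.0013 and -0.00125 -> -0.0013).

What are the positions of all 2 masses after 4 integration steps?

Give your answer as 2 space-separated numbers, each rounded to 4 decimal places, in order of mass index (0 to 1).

Step 0: x=[4.0000 8.0000] v=[-2.0000 0.0000]
Step 1: x=[3.5000 7.8750] v=[-2.0000 -0.5000]
Step 2: x=[3.2188 7.5781] v=[-1.1250 -1.1875]
Step 3: x=[3.2227 7.1113] v=[0.0155 -1.8672]
Step 4: x=[3.3931 6.5334] v=[0.6814 -2.3115]

Answer: 3.3931 6.5334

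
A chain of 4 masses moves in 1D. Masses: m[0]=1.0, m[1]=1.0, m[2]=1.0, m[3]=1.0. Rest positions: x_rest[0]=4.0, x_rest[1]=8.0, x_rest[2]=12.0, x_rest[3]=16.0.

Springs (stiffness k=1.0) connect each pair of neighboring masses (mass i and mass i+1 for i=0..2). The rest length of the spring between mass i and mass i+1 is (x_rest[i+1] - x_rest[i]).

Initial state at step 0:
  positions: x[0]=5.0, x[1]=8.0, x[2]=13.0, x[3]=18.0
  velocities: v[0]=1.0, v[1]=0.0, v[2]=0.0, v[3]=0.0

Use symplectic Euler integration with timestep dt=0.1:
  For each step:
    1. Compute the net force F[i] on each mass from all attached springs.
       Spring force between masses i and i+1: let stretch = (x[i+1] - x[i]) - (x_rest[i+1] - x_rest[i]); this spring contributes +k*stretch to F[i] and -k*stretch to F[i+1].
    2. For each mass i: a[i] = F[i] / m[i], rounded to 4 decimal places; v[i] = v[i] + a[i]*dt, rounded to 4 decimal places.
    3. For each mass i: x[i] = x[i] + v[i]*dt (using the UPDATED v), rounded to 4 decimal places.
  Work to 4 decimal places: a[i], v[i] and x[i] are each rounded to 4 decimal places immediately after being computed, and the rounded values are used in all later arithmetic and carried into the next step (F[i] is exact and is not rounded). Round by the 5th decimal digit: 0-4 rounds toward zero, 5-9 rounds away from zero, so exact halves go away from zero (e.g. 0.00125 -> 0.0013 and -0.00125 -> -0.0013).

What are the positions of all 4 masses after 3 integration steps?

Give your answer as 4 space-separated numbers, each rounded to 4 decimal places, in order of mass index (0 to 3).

Step 0: x=[5.0000 8.0000 13.0000 18.0000] v=[1.0000 0.0000 0.0000 0.0000]
Step 1: x=[5.0900 8.0200 13.0000 17.9900] v=[0.9000 0.2000 0.0000 -0.1000]
Step 2: x=[5.1693 8.0605 13.0001 17.9701] v=[0.7930 0.4050 0.0010 -0.1990]
Step 3: x=[5.2375 8.1215 13.0005 17.9405] v=[0.6821 0.6098 0.0040 -0.2960]

Answer: 5.2375 8.1215 13.0005 17.9405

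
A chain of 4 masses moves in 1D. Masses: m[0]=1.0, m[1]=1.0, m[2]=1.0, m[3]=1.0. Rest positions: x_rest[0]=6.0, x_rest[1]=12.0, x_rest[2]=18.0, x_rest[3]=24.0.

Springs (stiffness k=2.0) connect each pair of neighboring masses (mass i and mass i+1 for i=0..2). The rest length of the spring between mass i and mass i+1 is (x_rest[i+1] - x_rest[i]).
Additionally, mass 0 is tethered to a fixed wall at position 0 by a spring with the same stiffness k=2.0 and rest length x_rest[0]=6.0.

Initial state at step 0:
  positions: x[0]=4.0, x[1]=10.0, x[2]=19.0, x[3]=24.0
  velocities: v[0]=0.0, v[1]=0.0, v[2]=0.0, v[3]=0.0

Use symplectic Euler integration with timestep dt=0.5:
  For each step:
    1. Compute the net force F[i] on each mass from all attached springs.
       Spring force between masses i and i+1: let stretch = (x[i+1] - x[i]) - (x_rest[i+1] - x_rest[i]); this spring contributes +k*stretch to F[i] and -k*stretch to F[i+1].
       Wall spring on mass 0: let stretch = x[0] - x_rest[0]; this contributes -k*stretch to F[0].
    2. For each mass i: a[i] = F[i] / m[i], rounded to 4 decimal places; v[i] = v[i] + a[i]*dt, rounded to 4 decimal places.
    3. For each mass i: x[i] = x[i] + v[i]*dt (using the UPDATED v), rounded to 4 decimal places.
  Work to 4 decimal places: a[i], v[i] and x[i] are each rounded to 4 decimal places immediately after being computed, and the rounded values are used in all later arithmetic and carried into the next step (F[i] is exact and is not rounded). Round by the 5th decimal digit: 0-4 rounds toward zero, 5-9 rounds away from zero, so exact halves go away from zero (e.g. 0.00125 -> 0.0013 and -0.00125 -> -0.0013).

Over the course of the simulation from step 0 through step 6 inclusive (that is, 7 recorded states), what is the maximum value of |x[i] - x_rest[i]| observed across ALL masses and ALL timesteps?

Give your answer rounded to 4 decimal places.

Step 0: x=[4.0000 10.0000 19.0000 24.0000] v=[0.0000 0.0000 0.0000 0.0000]
Step 1: x=[5.0000 11.5000 17.0000 24.5000] v=[2.0000 3.0000 -4.0000 1.0000]
Step 2: x=[6.7500 12.5000 16.0000 24.2500] v=[3.5000 2.0000 -2.0000 -0.5000]
Step 3: x=[8.0000 12.3750 17.3750 22.8750] v=[2.5000 -0.2500 2.7500 -2.7500]
Step 4: x=[7.4375 12.5625 19.0000 21.7500] v=[-1.1250 0.3750 3.2500 -2.2500]
Step 5: x=[5.7188 13.4063 18.7813 22.2500] v=[-3.4375 1.6875 -0.4375 1.0000]
Step 6: x=[4.9844 13.0938 17.6094 24.0157] v=[-1.4688 -0.6250 -2.3438 3.5313]
Max displacement = 2.2500

Answer: 2.2500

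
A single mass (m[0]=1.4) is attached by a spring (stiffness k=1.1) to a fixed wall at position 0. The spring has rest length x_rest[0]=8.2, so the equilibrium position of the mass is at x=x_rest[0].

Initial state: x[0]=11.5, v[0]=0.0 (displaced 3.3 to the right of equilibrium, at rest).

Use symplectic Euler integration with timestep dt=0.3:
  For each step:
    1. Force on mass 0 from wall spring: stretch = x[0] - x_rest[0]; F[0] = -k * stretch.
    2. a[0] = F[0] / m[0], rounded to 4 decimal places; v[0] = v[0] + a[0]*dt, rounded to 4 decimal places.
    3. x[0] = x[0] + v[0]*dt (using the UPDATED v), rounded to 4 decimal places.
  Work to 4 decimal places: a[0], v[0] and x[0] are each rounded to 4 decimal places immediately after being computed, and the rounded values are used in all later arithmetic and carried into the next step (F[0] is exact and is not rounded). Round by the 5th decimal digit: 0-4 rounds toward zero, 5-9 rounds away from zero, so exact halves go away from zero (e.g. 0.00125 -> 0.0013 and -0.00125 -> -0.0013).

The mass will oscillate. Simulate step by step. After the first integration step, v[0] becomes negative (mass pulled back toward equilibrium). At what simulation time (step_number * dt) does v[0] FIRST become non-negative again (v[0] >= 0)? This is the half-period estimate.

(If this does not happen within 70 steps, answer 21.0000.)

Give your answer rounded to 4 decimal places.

Step 0: x=[11.5000] v=[0.0000]
Step 1: x=[11.2666] v=[-0.7779]
Step 2: x=[10.8164] v=[-1.5008]
Step 3: x=[10.1812] v=[-2.1175]
Step 4: x=[9.4059] v=[-2.5845]
Step 5: x=[8.5453] v=[-2.8688]
Step 6: x=[7.6602] v=[-2.9502]
Step 7: x=[6.8133] v=[-2.8230]
Step 8: x=[6.0645] v=[-2.4961]
Step 9: x=[5.4667] v=[-1.9927]
Step 10: x=[5.0622] v=[-1.3484]
Step 11: x=[4.8796] v=[-0.6088]
Step 12: x=[4.9318] v=[0.1739]
First v>=0 after going negative at step 12, time=3.6000

Answer: 3.6000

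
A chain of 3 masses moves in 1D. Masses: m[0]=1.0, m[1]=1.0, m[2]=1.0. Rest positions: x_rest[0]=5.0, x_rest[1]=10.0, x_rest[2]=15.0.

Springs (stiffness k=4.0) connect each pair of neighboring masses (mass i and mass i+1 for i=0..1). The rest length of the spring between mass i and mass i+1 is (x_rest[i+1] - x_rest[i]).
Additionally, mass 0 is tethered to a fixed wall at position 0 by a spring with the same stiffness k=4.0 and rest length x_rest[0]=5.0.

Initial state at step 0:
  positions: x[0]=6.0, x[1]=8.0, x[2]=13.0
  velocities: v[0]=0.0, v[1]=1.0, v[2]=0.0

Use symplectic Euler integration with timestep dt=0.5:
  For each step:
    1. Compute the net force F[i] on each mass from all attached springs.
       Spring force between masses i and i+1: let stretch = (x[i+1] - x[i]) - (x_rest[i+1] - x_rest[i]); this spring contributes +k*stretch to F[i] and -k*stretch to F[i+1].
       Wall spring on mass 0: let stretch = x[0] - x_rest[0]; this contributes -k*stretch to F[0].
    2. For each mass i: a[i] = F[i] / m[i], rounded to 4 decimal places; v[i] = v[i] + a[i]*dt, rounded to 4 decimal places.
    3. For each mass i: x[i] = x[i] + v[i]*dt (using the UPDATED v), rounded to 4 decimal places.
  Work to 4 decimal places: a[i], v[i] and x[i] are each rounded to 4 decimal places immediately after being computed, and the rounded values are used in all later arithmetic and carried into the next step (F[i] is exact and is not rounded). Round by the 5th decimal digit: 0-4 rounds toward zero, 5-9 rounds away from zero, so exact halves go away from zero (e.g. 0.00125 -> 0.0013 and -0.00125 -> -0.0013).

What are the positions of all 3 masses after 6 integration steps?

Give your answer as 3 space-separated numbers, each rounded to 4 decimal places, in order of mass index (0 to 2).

Answer: 4.0000 12.5000 17.0000

Derivation:
Step 0: x=[6.0000 8.0000 13.0000] v=[0.0000 1.0000 0.0000]
Step 1: x=[2.0000 11.5000 13.0000] v=[-8.0000 7.0000 0.0000]
Step 2: x=[5.5000 7.0000 16.5000] v=[7.0000 -9.0000 7.0000]
Step 3: x=[5.0000 10.5000 15.5000] v=[-1.0000 7.0000 -2.0000]
Step 4: x=[5.0000 13.5000 14.5000] v=[0.0000 6.0000 -2.0000]
Step 5: x=[8.5000 9.0000 17.5000] v=[7.0000 -9.0000 6.0000]
Step 6: x=[4.0000 12.5000 17.0000] v=[-9.0000 7.0000 -1.0000]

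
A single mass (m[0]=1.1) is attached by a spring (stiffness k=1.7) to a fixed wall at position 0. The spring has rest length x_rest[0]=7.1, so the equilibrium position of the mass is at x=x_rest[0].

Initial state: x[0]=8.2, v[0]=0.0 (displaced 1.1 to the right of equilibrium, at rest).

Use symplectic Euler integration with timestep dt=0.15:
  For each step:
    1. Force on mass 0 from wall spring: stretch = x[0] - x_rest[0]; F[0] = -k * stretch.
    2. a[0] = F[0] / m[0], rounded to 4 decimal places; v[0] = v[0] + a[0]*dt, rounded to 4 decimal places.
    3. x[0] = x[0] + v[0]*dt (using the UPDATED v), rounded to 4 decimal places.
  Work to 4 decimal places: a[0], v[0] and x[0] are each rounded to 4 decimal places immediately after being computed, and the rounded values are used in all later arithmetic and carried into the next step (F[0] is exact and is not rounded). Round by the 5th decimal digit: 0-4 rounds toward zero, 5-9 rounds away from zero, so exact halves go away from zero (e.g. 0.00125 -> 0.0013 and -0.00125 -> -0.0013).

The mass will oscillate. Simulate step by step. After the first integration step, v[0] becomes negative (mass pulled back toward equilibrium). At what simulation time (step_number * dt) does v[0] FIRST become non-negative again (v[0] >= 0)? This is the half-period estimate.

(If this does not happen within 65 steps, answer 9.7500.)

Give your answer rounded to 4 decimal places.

Step 0: x=[8.2000] v=[0.0000]
Step 1: x=[8.1618] v=[-0.2550]
Step 2: x=[8.0866] v=[-0.5012]
Step 3: x=[7.9771] v=[-0.7299]
Step 4: x=[7.8371] v=[-0.9332]
Step 5: x=[7.6715] v=[-1.1041]
Step 6: x=[7.4860] v=[-1.2366]
Step 7: x=[7.2871] v=[-1.3261]
Step 8: x=[7.0817] v=[-1.3695]
Step 9: x=[6.8769] v=[-1.3653]
Step 10: x=[6.6799] v=[-1.3136]
Step 11: x=[6.4975] v=[-1.2162]
Step 12: x=[6.3360] v=[-1.0765]
Step 13: x=[6.2011] v=[-0.8994]
Step 14: x=[6.0975] v=[-0.6910]
Step 15: x=[6.0287] v=[-0.4586]
Step 16: x=[5.9972] v=[-0.2103]
Step 17: x=[6.0040] v=[0.0453]
First v>=0 after going negative at step 17, time=2.5500

Answer: 2.5500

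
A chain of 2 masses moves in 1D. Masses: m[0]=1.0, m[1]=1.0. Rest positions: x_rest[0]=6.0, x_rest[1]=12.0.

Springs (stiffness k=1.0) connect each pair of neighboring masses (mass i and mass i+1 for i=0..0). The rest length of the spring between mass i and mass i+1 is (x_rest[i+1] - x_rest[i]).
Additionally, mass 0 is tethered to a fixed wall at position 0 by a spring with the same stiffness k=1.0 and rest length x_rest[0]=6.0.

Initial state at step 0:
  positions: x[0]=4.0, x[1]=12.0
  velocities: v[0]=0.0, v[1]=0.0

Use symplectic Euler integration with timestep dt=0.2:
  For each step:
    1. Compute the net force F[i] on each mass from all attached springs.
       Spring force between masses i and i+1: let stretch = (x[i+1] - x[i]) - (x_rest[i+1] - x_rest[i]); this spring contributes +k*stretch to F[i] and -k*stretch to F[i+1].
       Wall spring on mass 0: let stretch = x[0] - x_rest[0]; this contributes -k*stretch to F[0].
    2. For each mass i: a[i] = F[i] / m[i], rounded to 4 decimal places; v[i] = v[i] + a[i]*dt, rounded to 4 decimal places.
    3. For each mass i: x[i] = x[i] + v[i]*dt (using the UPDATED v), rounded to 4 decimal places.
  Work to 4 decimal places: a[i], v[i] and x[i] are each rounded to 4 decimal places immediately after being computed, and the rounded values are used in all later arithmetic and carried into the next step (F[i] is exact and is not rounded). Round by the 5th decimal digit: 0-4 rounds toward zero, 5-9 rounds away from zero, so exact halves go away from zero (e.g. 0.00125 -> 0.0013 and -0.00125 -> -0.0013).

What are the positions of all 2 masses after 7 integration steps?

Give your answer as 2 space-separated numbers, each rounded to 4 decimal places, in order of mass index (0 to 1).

Step 0: x=[4.0000 12.0000] v=[0.0000 0.0000]
Step 1: x=[4.1600 11.9200] v=[0.8000 -0.4000]
Step 2: x=[4.4640 11.7696] v=[1.5200 -0.7520]
Step 3: x=[4.8817 11.5670] v=[2.0883 -1.0131]
Step 4: x=[5.3715 11.3370] v=[2.4490 -1.1502]
Step 5: x=[5.8851 11.1083] v=[2.5678 -1.1433]
Step 6: x=[6.3722 10.9107] v=[2.4354 -0.9879]
Step 7: x=[6.7859 10.7716] v=[2.0687 -0.6956]

Answer: 6.7859 10.7716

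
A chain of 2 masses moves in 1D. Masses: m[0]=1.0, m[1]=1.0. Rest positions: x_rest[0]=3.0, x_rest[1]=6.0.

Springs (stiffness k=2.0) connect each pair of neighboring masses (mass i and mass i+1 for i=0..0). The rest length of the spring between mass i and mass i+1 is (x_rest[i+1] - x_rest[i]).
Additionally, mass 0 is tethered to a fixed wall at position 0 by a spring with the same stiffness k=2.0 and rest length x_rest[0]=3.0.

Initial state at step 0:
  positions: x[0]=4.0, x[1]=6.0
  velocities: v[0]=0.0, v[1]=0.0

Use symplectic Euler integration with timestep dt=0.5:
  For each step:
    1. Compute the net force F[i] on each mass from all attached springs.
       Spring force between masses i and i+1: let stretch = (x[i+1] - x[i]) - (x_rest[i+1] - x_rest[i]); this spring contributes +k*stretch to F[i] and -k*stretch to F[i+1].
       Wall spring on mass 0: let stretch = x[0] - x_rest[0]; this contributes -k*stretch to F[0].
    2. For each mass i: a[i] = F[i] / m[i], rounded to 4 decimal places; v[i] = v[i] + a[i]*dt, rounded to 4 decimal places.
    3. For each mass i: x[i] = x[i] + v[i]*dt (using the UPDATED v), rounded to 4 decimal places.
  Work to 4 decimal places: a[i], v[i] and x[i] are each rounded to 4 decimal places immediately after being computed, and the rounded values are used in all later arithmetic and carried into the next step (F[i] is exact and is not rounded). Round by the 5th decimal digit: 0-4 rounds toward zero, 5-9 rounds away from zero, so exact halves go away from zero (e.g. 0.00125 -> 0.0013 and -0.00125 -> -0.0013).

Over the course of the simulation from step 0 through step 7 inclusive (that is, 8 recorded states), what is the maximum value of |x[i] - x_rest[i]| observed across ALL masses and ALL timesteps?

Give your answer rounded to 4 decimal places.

Step 0: x=[4.0000 6.0000] v=[0.0000 0.0000]
Step 1: x=[3.0000 6.5000] v=[-2.0000 1.0000]
Step 2: x=[2.2500 6.7500] v=[-1.5000 0.5000]
Step 3: x=[2.6250 6.2500] v=[0.7500 -1.0000]
Step 4: x=[3.5000 5.4375] v=[1.7500 -1.6250]
Step 5: x=[3.5938 5.1563] v=[0.1875 -0.5625]
Step 6: x=[2.6719 5.5938] v=[-1.8438 0.8750]
Step 7: x=[1.8750 6.0704] v=[-1.5938 0.9531]
Max displacement = 1.1250

Answer: 1.1250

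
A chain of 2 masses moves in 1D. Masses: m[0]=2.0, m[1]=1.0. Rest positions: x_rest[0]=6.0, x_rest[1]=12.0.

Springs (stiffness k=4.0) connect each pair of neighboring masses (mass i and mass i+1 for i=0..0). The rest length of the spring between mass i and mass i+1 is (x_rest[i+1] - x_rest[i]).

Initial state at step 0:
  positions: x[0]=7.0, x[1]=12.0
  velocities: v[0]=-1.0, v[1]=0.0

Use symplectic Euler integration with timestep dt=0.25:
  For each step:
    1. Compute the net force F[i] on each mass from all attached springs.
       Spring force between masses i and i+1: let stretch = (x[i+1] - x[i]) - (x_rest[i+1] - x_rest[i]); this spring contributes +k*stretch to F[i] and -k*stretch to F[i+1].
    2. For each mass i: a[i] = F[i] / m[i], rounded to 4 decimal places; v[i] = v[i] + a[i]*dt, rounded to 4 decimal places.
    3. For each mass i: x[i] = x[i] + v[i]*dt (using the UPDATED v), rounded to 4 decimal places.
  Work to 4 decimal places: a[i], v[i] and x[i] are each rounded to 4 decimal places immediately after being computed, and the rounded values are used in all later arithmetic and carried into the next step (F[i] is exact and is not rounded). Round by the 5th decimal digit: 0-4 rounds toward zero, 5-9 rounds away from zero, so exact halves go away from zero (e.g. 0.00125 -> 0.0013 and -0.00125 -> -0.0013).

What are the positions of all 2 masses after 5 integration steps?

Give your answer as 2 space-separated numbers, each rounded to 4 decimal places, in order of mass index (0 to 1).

Answer: 5.4928 12.5146

Derivation:
Step 0: x=[7.0000 12.0000] v=[-1.0000 0.0000]
Step 1: x=[6.6250 12.2500] v=[-1.5000 1.0000]
Step 2: x=[6.2031 12.5938] v=[-1.6875 1.3750]
Step 3: x=[5.8301 12.8399] v=[-1.4922 0.9843]
Step 4: x=[5.5833 12.8335] v=[-0.9873 -0.0255]
Step 5: x=[5.4928 12.5146] v=[-0.3622 -1.2757]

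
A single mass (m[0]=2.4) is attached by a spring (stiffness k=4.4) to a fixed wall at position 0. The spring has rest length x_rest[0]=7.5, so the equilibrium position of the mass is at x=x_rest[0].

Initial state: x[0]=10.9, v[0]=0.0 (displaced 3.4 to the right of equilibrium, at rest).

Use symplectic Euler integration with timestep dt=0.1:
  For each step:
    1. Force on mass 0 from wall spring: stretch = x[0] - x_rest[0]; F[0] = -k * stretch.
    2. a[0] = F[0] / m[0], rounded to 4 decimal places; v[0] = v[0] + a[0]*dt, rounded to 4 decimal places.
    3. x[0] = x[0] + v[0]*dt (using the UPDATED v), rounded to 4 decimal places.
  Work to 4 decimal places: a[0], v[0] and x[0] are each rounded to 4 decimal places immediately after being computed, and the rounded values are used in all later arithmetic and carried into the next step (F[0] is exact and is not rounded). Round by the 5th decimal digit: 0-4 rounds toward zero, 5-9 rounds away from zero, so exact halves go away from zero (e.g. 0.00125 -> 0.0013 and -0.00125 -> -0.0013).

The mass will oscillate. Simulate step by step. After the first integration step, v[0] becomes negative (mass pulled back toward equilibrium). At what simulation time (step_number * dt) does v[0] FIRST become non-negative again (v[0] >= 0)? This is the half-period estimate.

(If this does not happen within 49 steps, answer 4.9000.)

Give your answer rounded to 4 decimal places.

Answer: 2.4000

Derivation:
Step 0: x=[10.9000] v=[0.0000]
Step 1: x=[10.8377] v=[-0.6233]
Step 2: x=[10.7142] v=[-1.2352]
Step 3: x=[10.5318] v=[-1.8245]
Step 4: x=[10.2938] v=[-2.3803]
Step 5: x=[10.0046] v=[-2.8925]
Step 6: x=[9.6694] v=[-3.3517]
Step 7: x=[9.2945] v=[-3.7494]
Step 8: x=[8.8867] v=[-4.0784]
Step 9: x=[8.4534] v=[-4.3326]
Step 10: x=[8.0027] v=[-4.5074]
Step 11: x=[7.5427] v=[-4.5996]
Step 12: x=[7.0820] v=[-4.6074]
Step 13: x=[6.6289] v=[-4.5308]
Step 14: x=[6.1918] v=[-4.3711]
Step 15: x=[5.7787] v=[-4.1313]
Step 16: x=[5.3971] v=[-3.8157]
Step 17: x=[5.0541] v=[-3.4302]
Step 18: x=[4.7559] v=[-2.9818]
Step 19: x=[4.5080] v=[-2.4787]
Step 20: x=[4.3150] v=[-1.9302]
Step 21: x=[4.1804] v=[-1.3463]
Step 22: x=[4.1066] v=[-0.7377]
Step 23: x=[4.0950] v=[-0.1156]
Step 24: x=[4.1459] v=[0.5087]
First v>=0 after going negative at step 24, time=2.4000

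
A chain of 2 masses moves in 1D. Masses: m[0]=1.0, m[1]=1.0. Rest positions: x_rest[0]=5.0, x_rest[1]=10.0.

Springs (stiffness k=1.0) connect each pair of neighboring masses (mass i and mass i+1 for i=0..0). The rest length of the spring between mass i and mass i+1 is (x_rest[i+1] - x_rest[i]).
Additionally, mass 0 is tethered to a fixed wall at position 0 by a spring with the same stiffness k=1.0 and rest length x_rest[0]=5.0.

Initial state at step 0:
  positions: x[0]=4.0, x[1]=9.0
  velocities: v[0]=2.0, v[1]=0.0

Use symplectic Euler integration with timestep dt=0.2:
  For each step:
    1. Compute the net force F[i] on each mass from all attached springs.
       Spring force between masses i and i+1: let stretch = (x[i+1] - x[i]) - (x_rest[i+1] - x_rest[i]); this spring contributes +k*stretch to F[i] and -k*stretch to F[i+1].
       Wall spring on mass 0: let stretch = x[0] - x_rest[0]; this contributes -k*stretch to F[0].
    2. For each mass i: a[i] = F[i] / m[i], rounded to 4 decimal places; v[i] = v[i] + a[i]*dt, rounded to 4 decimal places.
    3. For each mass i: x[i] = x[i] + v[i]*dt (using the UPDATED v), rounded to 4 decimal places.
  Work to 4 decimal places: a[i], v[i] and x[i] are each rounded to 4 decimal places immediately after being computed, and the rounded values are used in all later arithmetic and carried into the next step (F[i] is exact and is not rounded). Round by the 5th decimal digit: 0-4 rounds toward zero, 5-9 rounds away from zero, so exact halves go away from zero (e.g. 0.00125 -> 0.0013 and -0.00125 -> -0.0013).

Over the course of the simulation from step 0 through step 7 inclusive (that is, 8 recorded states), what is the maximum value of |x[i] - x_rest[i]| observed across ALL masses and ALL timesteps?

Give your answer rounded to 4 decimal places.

Step 0: x=[4.0000 9.0000] v=[2.0000 0.0000]
Step 1: x=[4.4400 9.0000] v=[2.2000 0.0000]
Step 2: x=[4.8848 9.0176] v=[2.2240 0.0880]
Step 3: x=[5.2995 9.0699] v=[2.0736 0.2614]
Step 4: x=[5.6531 9.1714] v=[1.7678 0.5073]
Step 5: x=[5.9213 9.3321] v=[1.3408 0.8036]
Step 6: x=[6.0890 9.5564] v=[0.8387 1.1214]
Step 7: x=[6.1519 9.8420] v=[0.3144 1.4279]
Max displacement = 1.1519

Answer: 1.1519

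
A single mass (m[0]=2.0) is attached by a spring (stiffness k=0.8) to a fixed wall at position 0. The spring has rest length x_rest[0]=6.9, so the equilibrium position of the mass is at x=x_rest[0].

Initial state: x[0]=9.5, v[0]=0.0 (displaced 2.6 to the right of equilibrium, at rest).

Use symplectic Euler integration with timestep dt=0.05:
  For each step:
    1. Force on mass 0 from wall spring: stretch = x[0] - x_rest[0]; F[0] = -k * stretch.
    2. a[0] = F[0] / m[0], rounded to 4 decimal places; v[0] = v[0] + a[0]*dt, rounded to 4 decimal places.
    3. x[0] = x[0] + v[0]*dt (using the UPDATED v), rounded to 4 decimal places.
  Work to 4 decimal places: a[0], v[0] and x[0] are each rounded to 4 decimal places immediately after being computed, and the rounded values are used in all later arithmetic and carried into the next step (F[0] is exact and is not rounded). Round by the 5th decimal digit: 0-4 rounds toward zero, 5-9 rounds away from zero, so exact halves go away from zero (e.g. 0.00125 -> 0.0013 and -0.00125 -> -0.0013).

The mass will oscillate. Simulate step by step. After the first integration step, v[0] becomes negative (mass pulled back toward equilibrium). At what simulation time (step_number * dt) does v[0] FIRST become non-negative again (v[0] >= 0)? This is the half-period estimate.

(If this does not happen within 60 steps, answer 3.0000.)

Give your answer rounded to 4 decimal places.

Answer: 3.0000

Derivation:
Step 0: x=[9.5000] v=[0.0000]
Step 1: x=[9.4974] v=[-0.0520]
Step 2: x=[9.4922] v=[-0.1040]
Step 3: x=[9.4844] v=[-0.1558]
Step 4: x=[9.4740] v=[-0.2075]
Step 5: x=[9.4611] v=[-0.2590]
Step 6: x=[9.4456] v=[-0.3102]
Step 7: x=[9.4275] v=[-0.3611]
Step 8: x=[9.4069] v=[-0.4117]
Step 9: x=[9.3838] v=[-0.4618]
Step 10: x=[9.3582] v=[-0.5115]
Step 11: x=[9.3302] v=[-0.5607]
Step 12: x=[9.2997] v=[-0.6093]
Step 13: x=[9.2668] v=[-0.6573]
Step 14: x=[9.2316] v=[-0.7046]
Step 15: x=[9.1940] v=[-0.7512]
Step 16: x=[9.1541] v=[-0.7971]
Step 17: x=[9.1120] v=[-0.8422]
Step 18: x=[9.0677] v=[-0.8864]
Step 19: x=[9.0212] v=[-0.9298]
Step 20: x=[8.9726] v=[-0.9722]
Step 21: x=[8.9219] v=[-1.0137]
Step 22: x=[8.8692] v=[-1.0541]
Step 23: x=[8.8145] v=[-1.0935]
Step 24: x=[8.7579] v=[-1.1318]
Step 25: x=[8.6995] v=[-1.1690]
Step 26: x=[8.6393] v=[-1.2050]
Step 27: x=[8.5773] v=[-1.2398]
Step 28: x=[8.5136] v=[-1.2733]
Step 29: x=[8.4483] v=[-1.3056]
Step 30: x=[8.3815] v=[-1.3366]
Step 31: x=[8.3132] v=[-1.3662]
Step 32: x=[8.2435] v=[-1.3945]
Step 33: x=[8.1724] v=[-1.4214]
Step 34: x=[8.1001] v=[-1.4469]
Step 35: x=[8.0266] v=[-1.4709]
Step 36: x=[7.9519] v=[-1.4934]
Step 37: x=[7.8762] v=[-1.5144]
Step 38: x=[7.7995] v=[-1.5339]
Step 39: x=[7.7219] v=[-1.5519]
Step 40: x=[7.6435] v=[-1.5683]
Step 41: x=[7.5643] v=[-1.5832]
Step 42: x=[7.4845] v=[-1.5965]
Step 43: x=[7.4041] v=[-1.6082]
Step 44: x=[7.3232] v=[-1.6183]
Step 45: x=[7.2419] v=[-1.6268]
Step 46: x=[7.1602] v=[-1.6336]
Step 47: x=[7.0783] v=[-1.6388]
Step 48: x=[6.9962] v=[-1.6424]
Step 49: x=[6.9140] v=[-1.6443]
Step 50: x=[6.8318] v=[-1.6446]
Step 51: x=[6.7496] v=[-1.6432]
Step 52: x=[6.6676] v=[-1.6402]
Step 53: x=[6.5858] v=[-1.6356]
Step 54: x=[6.5043] v=[-1.6293]
Step 55: x=[6.4232] v=[-1.6214]
Step 56: x=[6.3426] v=[-1.6119]
Step 57: x=[6.2626] v=[-1.6008]
Step 58: x=[6.1832] v=[-1.5881]
Step 59: x=[6.1045] v=[-1.5738]
Step 60: x=[6.0266] v=[-1.5579]
v[0] did not become non-negative within 60 steps; using fallback time=3.0000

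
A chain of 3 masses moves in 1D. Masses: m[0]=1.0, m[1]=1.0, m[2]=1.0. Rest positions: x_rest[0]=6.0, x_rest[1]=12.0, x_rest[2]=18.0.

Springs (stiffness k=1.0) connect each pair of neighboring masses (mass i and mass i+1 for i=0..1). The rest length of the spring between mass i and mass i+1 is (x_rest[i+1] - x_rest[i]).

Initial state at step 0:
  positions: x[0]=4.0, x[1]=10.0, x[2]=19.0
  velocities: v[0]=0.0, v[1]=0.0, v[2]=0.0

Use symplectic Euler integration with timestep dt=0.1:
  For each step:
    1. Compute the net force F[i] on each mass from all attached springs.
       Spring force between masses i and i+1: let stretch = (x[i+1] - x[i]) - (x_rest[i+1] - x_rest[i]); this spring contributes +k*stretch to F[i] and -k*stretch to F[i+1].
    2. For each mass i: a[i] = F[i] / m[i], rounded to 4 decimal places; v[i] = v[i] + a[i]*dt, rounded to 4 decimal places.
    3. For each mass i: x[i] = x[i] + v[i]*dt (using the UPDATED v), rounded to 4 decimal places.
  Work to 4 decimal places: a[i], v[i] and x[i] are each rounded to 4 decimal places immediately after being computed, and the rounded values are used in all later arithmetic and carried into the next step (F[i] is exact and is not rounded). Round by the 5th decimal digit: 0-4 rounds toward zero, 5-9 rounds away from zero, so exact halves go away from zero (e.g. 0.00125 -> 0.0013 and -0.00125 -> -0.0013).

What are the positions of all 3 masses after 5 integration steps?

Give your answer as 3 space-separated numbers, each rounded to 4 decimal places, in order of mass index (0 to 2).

Step 0: x=[4.0000 10.0000 19.0000] v=[0.0000 0.0000 0.0000]
Step 1: x=[4.0000 10.0300 18.9700] v=[0.0000 0.3000 -0.3000]
Step 2: x=[4.0003 10.0891 18.9106] v=[0.0030 0.5910 -0.5940]
Step 3: x=[4.0015 10.1755 18.8230] v=[0.0119 0.8643 -0.8762]
Step 4: x=[4.0044 10.2867 18.7089] v=[0.0293 1.1117 -1.1410]
Step 5: x=[4.0102 10.4193 18.5706] v=[0.0575 1.3257 -1.3832]

Answer: 4.0102 10.4193 18.5706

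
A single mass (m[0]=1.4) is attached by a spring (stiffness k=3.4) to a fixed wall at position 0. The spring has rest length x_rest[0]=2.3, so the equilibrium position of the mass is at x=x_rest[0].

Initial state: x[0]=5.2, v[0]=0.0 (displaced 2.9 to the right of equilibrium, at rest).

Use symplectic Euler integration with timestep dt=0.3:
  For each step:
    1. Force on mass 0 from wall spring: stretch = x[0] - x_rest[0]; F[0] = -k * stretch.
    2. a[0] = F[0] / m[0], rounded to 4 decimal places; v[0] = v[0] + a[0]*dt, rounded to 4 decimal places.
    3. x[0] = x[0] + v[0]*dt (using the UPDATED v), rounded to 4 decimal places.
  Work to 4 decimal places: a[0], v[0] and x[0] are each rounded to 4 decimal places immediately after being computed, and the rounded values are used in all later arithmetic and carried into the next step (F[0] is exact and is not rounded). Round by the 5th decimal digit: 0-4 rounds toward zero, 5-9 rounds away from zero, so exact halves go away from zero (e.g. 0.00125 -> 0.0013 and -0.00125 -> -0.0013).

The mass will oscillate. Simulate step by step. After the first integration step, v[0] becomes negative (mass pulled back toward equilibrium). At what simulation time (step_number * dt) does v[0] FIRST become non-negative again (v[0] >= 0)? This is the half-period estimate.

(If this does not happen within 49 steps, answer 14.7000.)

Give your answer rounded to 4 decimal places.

Step 0: x=[5.2000] v=[0.0000]
Step 1: x=[4.5661] v=[-2.1129]
Step 2: x=[3.4369] v=[-3.7639]
Step 3: x=[2.0592] v=[-4.5922]
Step 4: x=[0.7342] v=[-4.4168]
Step 5: x=[-0.2486] v=[-3.2760]
Step 6: x=[-0.6744] v=[-1.4192]
Step 7: x=[-0.4500] v=[0.7479]
First v>=0 after going negative at step 7, time=2.1000

Answer: 2.1000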